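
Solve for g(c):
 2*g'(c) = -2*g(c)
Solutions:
 g(c) = C1*exp(-c)


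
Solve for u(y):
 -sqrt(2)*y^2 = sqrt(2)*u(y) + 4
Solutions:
 u(y) = -y^2 - 2*sqrt(2)


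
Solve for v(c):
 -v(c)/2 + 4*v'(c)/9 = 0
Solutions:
 v(c) = C1*exp(9*c/8)


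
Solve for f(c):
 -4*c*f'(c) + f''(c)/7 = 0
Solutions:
 f(c) = C1 + C2*erfi(sqrt(14)*c)


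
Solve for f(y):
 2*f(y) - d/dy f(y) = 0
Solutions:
 f(y) = C1*exp(2*y)


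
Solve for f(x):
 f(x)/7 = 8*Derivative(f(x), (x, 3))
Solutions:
 f(x) = C3*exp(7^(2/3)*x/14) + (C1*sin(sqrt(3)*7^(2/3)*x/28) + C2*cos(sqrt(3)*7^(2/3)*x/28))*exp(-7^(2/3)*x/28)


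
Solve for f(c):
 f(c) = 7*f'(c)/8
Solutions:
 f(c) = C1*exp(8*c/7)


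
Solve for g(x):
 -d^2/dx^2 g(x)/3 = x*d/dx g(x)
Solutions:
 g(x) = C1 + C2*erf(sqrt(6)*x/2)


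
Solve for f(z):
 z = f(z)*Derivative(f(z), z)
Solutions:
 f(z) = -sqrt(C1 + z^2)
 f(z) = sqrt(C1 + z^2)


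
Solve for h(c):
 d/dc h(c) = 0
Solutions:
 h(c) = C1


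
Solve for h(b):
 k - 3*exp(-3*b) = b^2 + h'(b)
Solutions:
 h(b) = C1 - b^3/3 + b*k + exp(-3*b)


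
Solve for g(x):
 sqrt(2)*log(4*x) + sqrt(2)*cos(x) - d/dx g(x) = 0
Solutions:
 g(x) = C1 + sqrt(2)*x*(log(x) - 1) + 2*sqrt(2)*x*log(2) + sqrt(2)*sin(x)


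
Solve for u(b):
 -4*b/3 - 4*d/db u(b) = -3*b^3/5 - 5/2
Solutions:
 u(b) = C1 + 3*b^4/80 - b^2/6 + 5*b/8


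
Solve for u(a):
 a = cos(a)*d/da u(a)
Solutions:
 u(a) = C1 + Integral(a/cos(a), a)


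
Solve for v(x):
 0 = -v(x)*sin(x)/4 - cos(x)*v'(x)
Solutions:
 v(x) = C1*cos(x)^(1/4)


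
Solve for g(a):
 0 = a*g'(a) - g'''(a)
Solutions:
 g(a) = C1 + Integral(C2*airyai(a) + C3*airybi(a), a)


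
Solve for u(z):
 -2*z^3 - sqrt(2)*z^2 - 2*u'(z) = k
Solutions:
 u(z) = C1 - k*z/2 - z^4/4 - sqrt(2)*z^3/6


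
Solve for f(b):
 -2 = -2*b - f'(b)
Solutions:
 f(b) = C1 - b^2 + 2*b


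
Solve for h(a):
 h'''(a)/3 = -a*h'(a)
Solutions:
 h(a) = C1 + Integral(C2*airyai(-3^(1/3)*a) + C3*airybi(-3^(1/3)*a), a)


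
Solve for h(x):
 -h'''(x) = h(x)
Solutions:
 h(x) = C3*exp(-x) + (C1*sin(sqrt(3)*x/2) + C2*cos(sqrt(3)*x/2))*exp(x/2)


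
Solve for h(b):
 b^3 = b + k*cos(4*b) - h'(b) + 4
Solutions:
 h(b) = C1 - b^4/4 + b^2/2 + 4*b + k*sin(4*b)/4


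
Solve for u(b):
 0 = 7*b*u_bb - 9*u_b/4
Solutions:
 u(b) = C1 + C2*b^(37/28)


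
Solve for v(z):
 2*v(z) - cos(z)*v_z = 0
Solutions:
 v(z) = C1*(sin(z) + 1)/(sin(z) - 1)


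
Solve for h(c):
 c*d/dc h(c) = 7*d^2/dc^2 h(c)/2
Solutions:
 h(c) = C1 + C2*erfi(sqrt(7)*c/7)


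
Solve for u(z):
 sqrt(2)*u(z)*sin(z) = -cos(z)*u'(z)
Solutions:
 u(z) = C1*cos(z)^(sqrt(2))


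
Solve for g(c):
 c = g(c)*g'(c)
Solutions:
 g(c) = -sqrt(C1 + c^2)
 g(c) = sqrt(C1 + c^2)


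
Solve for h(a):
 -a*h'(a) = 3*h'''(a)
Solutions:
 h(a) = C1 + Integral(C2*airyai(-3^(2/3)*a/3) + C3*airybi(-3^(2/3)*a/3), a)


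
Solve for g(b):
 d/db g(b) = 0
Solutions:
 g(b) = C1


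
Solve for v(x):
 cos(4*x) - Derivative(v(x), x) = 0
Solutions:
 v(x) = C1 + sin(4*x)/4


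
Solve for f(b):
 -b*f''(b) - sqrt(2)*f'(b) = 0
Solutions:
 f(b) = C1 + C2*b^(1 - sqrt(2))


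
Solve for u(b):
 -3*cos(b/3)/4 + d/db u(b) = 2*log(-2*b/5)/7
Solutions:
 u(b) = C1 + 2*b*log(-b)/7 - 2*b*log(5)/7 - 2*b/7 + 2*b*log(2)/7 + 9*sin(b/3)/4


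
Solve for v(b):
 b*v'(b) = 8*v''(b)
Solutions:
 v(b) = C1 + C2*erfi(b/4)


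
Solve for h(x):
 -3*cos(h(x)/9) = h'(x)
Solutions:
 3*x - 9*log(sin(h(x)/9) - 1)/2 + 9*log(sin(h(x)/9) + 1)/2 = C1


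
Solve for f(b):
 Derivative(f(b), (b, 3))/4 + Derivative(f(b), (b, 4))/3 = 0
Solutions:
 f(b) = C1 + C2*b + C3*b^2 + C4*exp(-3*b/4)


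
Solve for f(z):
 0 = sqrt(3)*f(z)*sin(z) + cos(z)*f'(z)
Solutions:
 f(z) = C1*cos(z)^(sqrt(3))


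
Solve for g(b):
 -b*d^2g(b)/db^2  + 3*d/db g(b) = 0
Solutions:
 g(b) = C1 + C2*b^4


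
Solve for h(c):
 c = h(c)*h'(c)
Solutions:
 h(c) = -sqrt(C1 + c^2)
 h(c) = sqrt(C1 + c^2)


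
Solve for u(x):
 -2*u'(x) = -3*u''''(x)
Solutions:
 u(x) = C1 + C4*exp(2^(1/3)*3^(2/3)*x/3) + (C2*sin(2^(1/3)*3^(1/6)*x/2) + C3*cos(2^(1/3)*3^(1/6)*x/2))*exp(-2^(1/3)*3^(2/3)*x/6)


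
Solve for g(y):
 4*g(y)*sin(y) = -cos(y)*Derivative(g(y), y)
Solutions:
 g(y) = C1*cos(y)^4


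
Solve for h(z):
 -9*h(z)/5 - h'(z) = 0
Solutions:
 h(z) = C1*exp(-9*z/5)


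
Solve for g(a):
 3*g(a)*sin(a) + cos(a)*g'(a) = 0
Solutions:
 g(a) = C1*cos(a)^3


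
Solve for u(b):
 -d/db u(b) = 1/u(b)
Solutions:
 u(b) = -sqrt(C1 - 2*b)
 u(b) = sqrt(C1 - 2*b)


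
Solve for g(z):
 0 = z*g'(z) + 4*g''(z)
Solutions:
 g(z) = C1 + C2*erf(sqrt(2)*z/4)


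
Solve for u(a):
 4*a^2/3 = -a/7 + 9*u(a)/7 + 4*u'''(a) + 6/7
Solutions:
 u(a) = C3*exp(-3^(2/3)*98^(1/3)*a/14) + 28*a^2/27 + a/9 + (C1*sin(3*3^(1/6)*98^(1/3)*a/28) + C2*cos(3*3^(1/6)*98^(1/3)*a/28))*exp(3^(2/3)*98^(1/3)*a/28) - 2/3


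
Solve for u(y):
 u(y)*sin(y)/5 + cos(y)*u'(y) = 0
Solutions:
 u(y) = C1*cos(y)^(1/5)


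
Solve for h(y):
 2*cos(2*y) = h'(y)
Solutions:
 h(y) = C1 + sin(2*y)


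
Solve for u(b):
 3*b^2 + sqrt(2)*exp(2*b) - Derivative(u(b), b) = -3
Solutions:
 u(b) = C1 + b^3 + 3*b + sqrt(2)*exp(2*b)/2


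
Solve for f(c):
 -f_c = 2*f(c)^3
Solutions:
 f(c) = -sqrt(2)*sqrt(-1/(C1 - 2*c))/2
 f(c) = sqrt(2)*sqrt(-1/(C1 - 2*c))/2


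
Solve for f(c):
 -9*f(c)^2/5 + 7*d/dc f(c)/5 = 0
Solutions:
 f(c) = -7/(C1 + 9*c)


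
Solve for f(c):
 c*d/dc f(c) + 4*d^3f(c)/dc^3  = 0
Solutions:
 f(c) = C1 + Integral(C2*airyai(-2^(1/3)*c/2) + C3*airybi(-2^(1/3)*c/2), c)


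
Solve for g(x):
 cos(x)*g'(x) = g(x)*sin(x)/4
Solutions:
 g(x) = C1/cos(x)^(1/4)


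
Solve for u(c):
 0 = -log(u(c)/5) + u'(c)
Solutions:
 Integral(1/(-log(_y) + log(5)), (_y, u(c))) = C1 - c


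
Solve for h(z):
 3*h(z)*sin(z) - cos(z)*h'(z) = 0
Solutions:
 h(z) = C1/cos(z)^3


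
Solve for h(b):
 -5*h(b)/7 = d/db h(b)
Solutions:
 h(b) = C1*exp(-5*b/7)


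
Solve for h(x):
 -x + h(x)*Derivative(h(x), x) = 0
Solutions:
 h(x) = -sqrt(C1 + x^2)
 h(x) = sqrt(C1 + x^2)


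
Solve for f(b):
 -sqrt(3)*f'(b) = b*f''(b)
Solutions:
 f(b) = C1 + C2*b^(1 - sqrt(3))


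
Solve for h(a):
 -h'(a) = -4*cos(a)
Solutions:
 h(a) = C1 + 4*sin(a)


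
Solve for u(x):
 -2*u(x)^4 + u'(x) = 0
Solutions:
 u(x) = (-1/(C1 + 6*x))^(1/3)
 u(x) = (-1/(C1 + 2*x))^(1/3)*(-3^(2/3) - 3*3^(1/6)*I)/6
 u(x) = (-1/(C1 + 2*x))^(1/3)*(-3^(2/3) + 3*3^(1/6)*I)/6


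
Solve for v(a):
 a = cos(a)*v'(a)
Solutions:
 v(a) = C1 + Integral(a/cos(a), a)


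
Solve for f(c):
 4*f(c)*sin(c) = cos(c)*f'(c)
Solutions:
 f(c) = C1/cos(c)^4


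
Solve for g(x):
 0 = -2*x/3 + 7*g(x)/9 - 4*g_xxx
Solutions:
 g(x) = C3*exp(42^(1/3)*x/6) + 6*x/7 + (C1*sin(14^(1/3)*3^(5/6)*x/12) + C2*cos(14^(1/3)*3^(5/6)*x/12))*exp(-42^(1/3)*x/12)


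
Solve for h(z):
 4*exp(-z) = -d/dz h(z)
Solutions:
 h(z) = C1 + 4*exp(-z)


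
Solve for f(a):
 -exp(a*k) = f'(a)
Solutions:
 f(a) = C1 - exp(a*k)/k


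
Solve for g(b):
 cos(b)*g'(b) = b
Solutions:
 g(b) = C1 + Integral(b/cos(b), b)


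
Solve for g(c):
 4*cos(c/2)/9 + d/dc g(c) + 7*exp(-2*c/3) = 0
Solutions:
 g(c) = C1 - 8*sin(c/2)/9 + 21*exp(-2*c/3)/2


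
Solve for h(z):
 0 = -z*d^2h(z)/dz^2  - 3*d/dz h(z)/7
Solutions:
 h(z) = C1 + C2*z^(4/7)


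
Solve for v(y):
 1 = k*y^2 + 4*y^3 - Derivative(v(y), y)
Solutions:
 v(y) = C1 + k*y^3/3 + y^4 - y


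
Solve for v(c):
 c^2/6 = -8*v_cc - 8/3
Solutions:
 v(c) = C1 + C2*c - c^4/576 - c^2/6


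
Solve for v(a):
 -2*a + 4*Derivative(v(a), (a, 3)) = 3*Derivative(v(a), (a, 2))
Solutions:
 v(a) = C1 + C2*a + C3*exp(3*a/4) - a^3/9 - 4*a^2/9


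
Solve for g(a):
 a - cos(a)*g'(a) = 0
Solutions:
 g(a) = C1 + Integral(a/cos(a), a)


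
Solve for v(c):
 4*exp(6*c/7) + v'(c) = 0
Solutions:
 v(c) = C1 - 14*exp(6*c/7)/3


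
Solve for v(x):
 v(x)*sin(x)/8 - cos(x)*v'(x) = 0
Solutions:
 v(x) = C1/cos(x)^(1/8)


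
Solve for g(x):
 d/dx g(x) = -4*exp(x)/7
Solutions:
 g(x) = C1 - 4*exp(x)/7


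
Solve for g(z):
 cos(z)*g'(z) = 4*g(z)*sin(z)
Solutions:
 g(z) = C1/cos(z)^4


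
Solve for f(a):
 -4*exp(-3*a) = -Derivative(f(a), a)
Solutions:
 f(a) = C1 - 4*exp(-3*a)/3


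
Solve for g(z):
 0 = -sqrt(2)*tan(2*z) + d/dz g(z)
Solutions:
 g(z) = C1 - sqrt(2)*log(cos(2*z))/2


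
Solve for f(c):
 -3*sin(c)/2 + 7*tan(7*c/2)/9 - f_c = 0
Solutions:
 f(c) = C1 - 2*log(cos(7*c/2))/9 + 3*cos(c)/2


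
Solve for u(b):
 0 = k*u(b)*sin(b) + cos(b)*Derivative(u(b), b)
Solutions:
 u(b) = C1*exp(k*log(cos(b)))


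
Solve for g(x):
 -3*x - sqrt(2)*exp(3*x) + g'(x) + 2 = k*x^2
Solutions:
 g(x) = C1 + k*x^3/3 + 3*x^2/2 - 2*x + sqrt(2)*exp(3*x)/3


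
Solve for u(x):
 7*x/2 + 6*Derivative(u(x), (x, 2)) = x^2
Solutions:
 u(x) = C1 + C2*x + x^4/72 - 7*x^3/72


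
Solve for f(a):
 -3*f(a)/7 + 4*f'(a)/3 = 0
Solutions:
 f(a) = C1*exp(9*a/28)


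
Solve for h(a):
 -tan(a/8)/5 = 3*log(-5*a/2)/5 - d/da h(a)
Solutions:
 h(a) = C1 + 3*a*log(-a)/5 - 3*a/5 - 3*a*log(2)/5 + 3*a*log(5)/5 - 8*log(cos(a/8))/5


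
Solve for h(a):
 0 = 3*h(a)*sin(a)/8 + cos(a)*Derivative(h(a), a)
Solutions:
 h(a) = C1*cos(a)^(3/8)


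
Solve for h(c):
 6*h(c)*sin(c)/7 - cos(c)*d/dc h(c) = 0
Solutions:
 h(c) = C1/cos(c)^(6/7)


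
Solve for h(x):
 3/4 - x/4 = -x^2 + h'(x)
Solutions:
 h(x) = C1 + x^3/3 - x^2/8 + 3*x/4


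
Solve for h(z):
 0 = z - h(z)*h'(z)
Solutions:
 h(z) = -sqrt(C1 + z^2)
 h(z) = sqrt(C1 + z^2)


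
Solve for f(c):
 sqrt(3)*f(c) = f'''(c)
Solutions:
 f(c) = C3*exp(3^(1/6)*c) + (C1*sin(3^(2/3)*c/2) + C2*cos(3^(2/3)*c/2))*exp(-3^(1/6)*c/2)


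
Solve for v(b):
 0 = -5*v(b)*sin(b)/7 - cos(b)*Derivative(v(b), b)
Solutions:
 v(b) = C1*cos(b)^(5/7)


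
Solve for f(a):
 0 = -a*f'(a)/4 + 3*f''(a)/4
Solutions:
 f(a) = C1 + C2*erfi(sqrt(6)*a/6)


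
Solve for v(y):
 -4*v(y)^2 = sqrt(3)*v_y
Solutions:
 v(y) = 3/(C1 + 4*sqrt(3)*y)


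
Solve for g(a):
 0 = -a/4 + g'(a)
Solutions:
 g(a) = C1 + a^2/8


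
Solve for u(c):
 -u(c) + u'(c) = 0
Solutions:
 u(c) = C1*exp(c)


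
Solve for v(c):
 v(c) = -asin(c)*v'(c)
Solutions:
 v(c) = C1*exp(-Integral(1/asin(c), c))


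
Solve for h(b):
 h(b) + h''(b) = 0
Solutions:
 h(b) = C1*sin(b) + C2*cos(b)


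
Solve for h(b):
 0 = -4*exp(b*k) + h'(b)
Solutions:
 h(b) = C1 + 4*exp(b*k)/k


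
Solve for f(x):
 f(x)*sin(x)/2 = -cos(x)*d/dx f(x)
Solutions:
 f(x) = C1*sqrt(cos(x))


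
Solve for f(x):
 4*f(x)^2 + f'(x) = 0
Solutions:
 f(x) = 1/(C1 + 4*x)


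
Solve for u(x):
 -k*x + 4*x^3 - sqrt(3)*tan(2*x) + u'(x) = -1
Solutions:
 u(x) = C1 + k*x^2/2 - x^4 - x - sqrt(3)*log(cos(2*x))/2


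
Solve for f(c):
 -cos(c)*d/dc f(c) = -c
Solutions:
 f(c) = C1 + Integral(c/cos(c), c)


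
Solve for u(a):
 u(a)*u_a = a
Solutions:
 u(a) = -sqrt(C1 + a^2)
 u(a) = sqrt(C1 + a^2)


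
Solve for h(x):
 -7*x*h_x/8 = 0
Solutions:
 h(x) = C1


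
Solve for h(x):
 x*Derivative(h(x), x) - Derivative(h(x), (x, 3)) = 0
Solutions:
 h(x) = C1 + Integral(C2*airyai(x) + C3*airybi(x), x)


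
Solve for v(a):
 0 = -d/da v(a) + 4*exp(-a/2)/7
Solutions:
 v(a) = C1 - 8*exp(-a/2)/7


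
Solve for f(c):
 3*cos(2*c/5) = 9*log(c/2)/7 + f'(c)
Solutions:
 f(c) = C1 - 9*c*log(c)/7 + 9*c*log(2)/7 + 9*c/7 + 15*sin(2*c/5)/2


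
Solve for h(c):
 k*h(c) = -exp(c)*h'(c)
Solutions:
 h(c) = C1*exp(k*exp(-c))


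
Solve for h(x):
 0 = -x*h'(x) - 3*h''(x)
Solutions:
 h(x) = C1 + C2*erf(sqrt(6)*x/6)


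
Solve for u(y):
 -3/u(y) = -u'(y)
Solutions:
 u(y) = -sqrt(C1 + 6*y)
 u(y) = sqrt(C1 + 6*y)


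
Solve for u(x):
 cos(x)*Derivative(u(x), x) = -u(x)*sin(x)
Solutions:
 u(x) = C1*cos(x)


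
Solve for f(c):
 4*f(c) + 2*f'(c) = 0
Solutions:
 f(c) = C1*exp(-2*c)


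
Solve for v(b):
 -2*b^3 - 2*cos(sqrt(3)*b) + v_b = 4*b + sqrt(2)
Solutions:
 v(b) = C1 + b^4/2 + 2*b^2 + sqrt(2)*b + 2*sqrt(3)*sin(sqrt(3)*b)/3


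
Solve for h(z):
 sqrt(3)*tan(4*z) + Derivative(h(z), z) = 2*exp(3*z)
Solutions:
 h(z) = C1 + 2*exp(3*z)/3 + sqrt(3)*log(cos(4*z))/4


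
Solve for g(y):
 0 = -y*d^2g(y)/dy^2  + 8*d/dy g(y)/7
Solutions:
 g(y) = C1 + C2*y^(15/7)


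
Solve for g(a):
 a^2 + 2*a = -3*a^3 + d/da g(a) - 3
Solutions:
 g(a) = C1 + 3*a^4/4 + a^3/3 + a^2 + 3*a


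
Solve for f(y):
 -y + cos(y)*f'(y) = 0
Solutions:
 f(y) = C1 + Integral(y/cos(y), y)


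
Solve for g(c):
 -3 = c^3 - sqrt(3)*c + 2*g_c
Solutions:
 g(c) = C1 - c^4/8 + sqrt(3)*c^2/4 - 3*c/2


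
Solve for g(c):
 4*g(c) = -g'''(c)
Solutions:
 g(c) = C3*exp(-2^(2/3)*c) + (C1*sin(2^(2/3)*sqrt(3)*c/2) + C2*cos(2^(2/3)*sqrt(3)*c/2))*exp(2^(2/3)*c/2)


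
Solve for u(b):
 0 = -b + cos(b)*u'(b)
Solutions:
 u(b) = C1 + Integral(b/cos(b), b)


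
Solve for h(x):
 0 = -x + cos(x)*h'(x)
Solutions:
 h(x) = C1 + Integral(x/cos(x), x)


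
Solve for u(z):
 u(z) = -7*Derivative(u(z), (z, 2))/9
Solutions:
 u(z) = C1*sin(3*sqrt(7)*z/7) + C2*cos(3*sqrt(7)*z/7)


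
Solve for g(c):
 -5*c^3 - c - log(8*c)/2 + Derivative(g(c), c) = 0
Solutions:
 g(c) = C1 + 5*c^4/4 + c^2/2 + c*log(c)/2 - c/2 + 3*c*log(2)/2


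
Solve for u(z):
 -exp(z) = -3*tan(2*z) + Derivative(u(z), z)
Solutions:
 u(z) = C1 - exp(z) - 3*log(cos(2*z))/2


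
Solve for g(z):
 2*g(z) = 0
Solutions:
 g(z) = 0


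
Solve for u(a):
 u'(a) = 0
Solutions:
 u(a) = C1


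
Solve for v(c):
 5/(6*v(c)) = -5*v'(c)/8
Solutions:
 v(c) = -sqrt(C1 - 24*c)/3
 v(c) = sqrt(C1 - 24*c)/3


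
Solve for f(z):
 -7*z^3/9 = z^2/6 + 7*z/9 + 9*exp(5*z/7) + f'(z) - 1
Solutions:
 f(z) = C1 - 7*z^4/36 - z^3/18 - 7*z^2/18 + z - 63*exp(5*z/7)/5


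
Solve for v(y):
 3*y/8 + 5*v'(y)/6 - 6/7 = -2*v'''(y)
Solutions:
 v(y) = C1 + C2*sin(sqrt(15)*y/6) + C3*cos(sqrt(15)*y/6) - 9*y^2/40 + 36*y/35


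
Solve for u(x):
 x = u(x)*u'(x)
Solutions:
 u(x) = -sqrt(C1 + x^2)
 u(x) = sqrt(C1 + x^2)


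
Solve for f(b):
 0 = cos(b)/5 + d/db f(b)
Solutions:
 f(b) = C1 - sin(b)/5


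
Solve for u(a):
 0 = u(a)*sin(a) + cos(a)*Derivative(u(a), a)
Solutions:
 u(a) = C1*cos(a)


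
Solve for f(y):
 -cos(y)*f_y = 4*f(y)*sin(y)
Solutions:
 f(y) = C1*cos(y)^4


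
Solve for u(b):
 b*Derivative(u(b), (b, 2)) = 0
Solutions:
 u(b) = C1 + C2*b


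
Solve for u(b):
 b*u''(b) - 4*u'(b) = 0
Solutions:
 u(b) = C1 + C2*b^5


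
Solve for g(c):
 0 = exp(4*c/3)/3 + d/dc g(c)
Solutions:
 g(c) = C1 - exp(4*c/3)/4


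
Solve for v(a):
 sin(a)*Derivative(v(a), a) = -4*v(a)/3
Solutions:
 v(a) = C1*(cos(a) + 1)^(2/3)/(cos(a) - 1)^(2/3)


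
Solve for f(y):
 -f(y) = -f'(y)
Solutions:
 f(y) = C1*exp(y)


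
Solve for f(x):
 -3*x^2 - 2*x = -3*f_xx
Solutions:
 f(x) = C1 + C2*x + x^4/12 + x^3/9


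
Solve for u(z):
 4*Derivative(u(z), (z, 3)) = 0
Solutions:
 u(z) = C1 + C2*z + C3*z^2


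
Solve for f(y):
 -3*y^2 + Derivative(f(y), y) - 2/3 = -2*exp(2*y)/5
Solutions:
 f(y) = C1 + y^3 + 2*y/3 - exp(2*y)/5


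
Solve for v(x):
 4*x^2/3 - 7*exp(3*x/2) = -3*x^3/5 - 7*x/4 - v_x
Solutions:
 v(x) = C1 - 3*x^4/20 - 4*x^3/9 - 7*x^2/8 + 14*exp(3*x/2)/3


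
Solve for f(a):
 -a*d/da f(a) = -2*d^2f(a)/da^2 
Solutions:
 f(a) = C1 + C2*erfi(a/2)


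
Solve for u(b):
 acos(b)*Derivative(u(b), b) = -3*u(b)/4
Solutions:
 u(b) = C1*exp(-3*Integral(1/acos(b), b)/4)


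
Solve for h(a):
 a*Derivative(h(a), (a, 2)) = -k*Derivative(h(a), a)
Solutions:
 h(a) = C1 + a^(1 - re(k))*(C2*sin(log(a)*Abs(im(k))) + C3*cos(log(a)*im(k)))


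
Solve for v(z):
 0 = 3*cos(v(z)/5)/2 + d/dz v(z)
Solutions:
 3*z/2 - 5*log(sin(v(z)/5) - 1)/2 + 5*log(sin(v(z)/5) + 1)/2 = C1


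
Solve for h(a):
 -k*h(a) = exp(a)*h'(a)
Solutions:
 h(a) = C1*exp(k*exp(-a))


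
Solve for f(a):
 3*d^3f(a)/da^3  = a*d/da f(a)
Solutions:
 f(a) = C1 + Integral(C2*airyai(3^(2/3)*a/3) + C3*airybi(3^(2/3)*a/3), a)


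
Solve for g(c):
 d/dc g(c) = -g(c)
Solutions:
 g(c) = C1*exp(-c)


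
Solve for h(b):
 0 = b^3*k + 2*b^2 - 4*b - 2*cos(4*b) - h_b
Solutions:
 h(b) = C1 + b^4*k/4 + 2*b^3/3 - 2*b^2 - sin(4*b)/2


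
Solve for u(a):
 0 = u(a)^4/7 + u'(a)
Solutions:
 u(a) = 7^(1/3)*(1/(C1 + 3*a))^(1/3)
 u(a) = 7^(1/3)*(-3^(2/3) - 3*3^(1/6)*I)*(1/(C1 + a))^(1/3)/6
 u(a) = 7^(1/3)*(-3^(2/3) + 3*3^(1/6)*I)*(1/(C1 + a))^(1/3)/6


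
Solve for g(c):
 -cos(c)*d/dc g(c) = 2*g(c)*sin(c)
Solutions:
 g(c) = C1*cos(c)^2


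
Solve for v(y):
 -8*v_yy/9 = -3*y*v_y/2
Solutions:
 v(y) = C1 + C2*erfi(3*sqrt(6)*y/8)


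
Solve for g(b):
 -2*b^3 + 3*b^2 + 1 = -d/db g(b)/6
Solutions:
 g(b) = C1 + 3*b^4 - 6*b^3 - 6*b


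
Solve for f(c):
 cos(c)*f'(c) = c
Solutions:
 f(c) = C1 + Integral(c/cos(c), c)


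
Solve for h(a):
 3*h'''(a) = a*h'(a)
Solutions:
 h(a) = C1 + Integral(C2*airyai(3^(2/3)*a/3) + C3*airybi(3^(2/3)*a/3), a)


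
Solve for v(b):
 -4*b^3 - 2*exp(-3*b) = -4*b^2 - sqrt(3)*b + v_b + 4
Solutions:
 v(b) = C1 - b^4 + 4*b^3/3 + sqrt(3)*b^2/2 - 4*b + 2*exp(-3*b)/3


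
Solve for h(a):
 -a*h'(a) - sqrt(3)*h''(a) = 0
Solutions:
 h(a) = C1 + C2*erf(sqrt(2)*3^(3/4)*a/6)


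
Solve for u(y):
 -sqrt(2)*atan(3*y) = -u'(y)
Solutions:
 u(y) = C1 + sqrt(2)*(y*atan(3*y) - log(9*y^2 + 1)/6)


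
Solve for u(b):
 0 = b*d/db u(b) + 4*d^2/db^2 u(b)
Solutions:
 u(b) = C1 + C2*erf(sqrt(2)*b/4)


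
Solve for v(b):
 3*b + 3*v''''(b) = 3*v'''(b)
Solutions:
 v(b) = C1 + C2*b + C3*b^2 + C4*exp(b) + b^4/24 + b^3/6


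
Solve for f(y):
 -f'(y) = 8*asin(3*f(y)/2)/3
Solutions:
 Integral(1/asin(3*_y/2), (_y, f(y))) = C1 - 8*y/3


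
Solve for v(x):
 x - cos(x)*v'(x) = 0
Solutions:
 v(x) = C1 + Integral(x/cos(x), x)


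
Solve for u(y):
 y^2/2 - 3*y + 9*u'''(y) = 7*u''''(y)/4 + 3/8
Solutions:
 u(y) = C1 + C2*y + C3*y^2 + C4*exp(36*y/7) - y^5/1080 + 101*y^4/7776 + 1193*y^3/69984


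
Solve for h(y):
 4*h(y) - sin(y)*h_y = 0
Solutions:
 h(y) = C1*(cos(y)^2 - 2*cos(y) + 1)/(cos(y)^2 + 2*cos(y) + 1)


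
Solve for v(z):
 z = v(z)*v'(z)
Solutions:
 v(z) = -sqrt(C1 + z^2)
 v(z) = sqrt(C1 + z^2)


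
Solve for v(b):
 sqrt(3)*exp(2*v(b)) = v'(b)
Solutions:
 v(b) = log(-sqrt(-1/(C1 + sqrt(3)*b))) - log(2)/2
 v(b) = log(-1/(C1 + sqrt(3)*b))/2 - log(2)/2


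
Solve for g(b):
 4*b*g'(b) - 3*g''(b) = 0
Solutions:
 g(b) = C1 + C2*erfi(sqrt(6)*b/3)


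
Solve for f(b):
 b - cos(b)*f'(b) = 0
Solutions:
 f(b) = C1 + Integral(b/cos(b), b)


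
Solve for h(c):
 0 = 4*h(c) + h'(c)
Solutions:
 h(c) = C1*exp(-4*c)


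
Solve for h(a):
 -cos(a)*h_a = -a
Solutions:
 h(a) = C1 + Integral(a/cos(a), a)


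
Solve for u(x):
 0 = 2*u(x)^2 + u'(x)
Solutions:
 u(x) = 1/(C1 + 2*x)


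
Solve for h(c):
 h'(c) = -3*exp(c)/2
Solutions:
 h(c) = C1 - 3*exp(c)/2


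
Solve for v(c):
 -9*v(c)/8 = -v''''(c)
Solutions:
 v(c) = C1*exp(-2^(1/4)*sqrt(3)*c/2) + C2*exp(2^(1/4)*sqrt(3)*c/2) + C3*sin(2^(1/4)*sqrt(3)*c/2) + C4*cos(2^(1/4)*sqrt(3)*c/2)


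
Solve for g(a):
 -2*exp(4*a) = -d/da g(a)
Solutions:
 g(a) = C1 + exp(4*a)/2


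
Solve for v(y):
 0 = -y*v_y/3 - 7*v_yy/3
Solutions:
 v(y) = C1 + C2*erf(sqrt(14)*y/14)


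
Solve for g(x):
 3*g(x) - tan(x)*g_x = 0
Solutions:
 g(x) = C1*sin(x)^3


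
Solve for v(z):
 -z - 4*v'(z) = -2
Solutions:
 v(z) = C1 - z^2/8 + z/2


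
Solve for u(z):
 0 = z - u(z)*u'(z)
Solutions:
 u(z) = -sqrt(C1 + z^2)
 u(z) = sqrt(C1 + z^2)


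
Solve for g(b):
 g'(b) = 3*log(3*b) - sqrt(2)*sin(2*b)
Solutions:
 g(b) = C1 + 3*b*log(b) - 3*b + 3*b*log(3) + sqrt(2)*cos(2*b)/2


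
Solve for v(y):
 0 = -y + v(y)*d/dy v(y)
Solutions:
 v(y) = -sqrt(C1 + y^2)
 v(y) = sqrt(C1 + y^2)


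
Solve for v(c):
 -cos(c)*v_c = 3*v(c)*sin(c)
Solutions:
 v(c) = C1*cos(c)^3


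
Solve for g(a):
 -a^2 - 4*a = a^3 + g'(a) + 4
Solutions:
 g(a) = C1 - a^4/4 - a^3/3 - 2*a^2 - 4*a


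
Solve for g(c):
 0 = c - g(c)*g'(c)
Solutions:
 g(c) = -sqrt(C1 + c^2)
 g(c) = sqrt(C1 + c^2)


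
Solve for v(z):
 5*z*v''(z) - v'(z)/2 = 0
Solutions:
 v(z) = C1 + C2*z^(11/10)


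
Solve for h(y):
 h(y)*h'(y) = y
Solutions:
 h(y) = -sqrt(C1 + y^2)
 h(y) = sqrt(C1 + y^2)


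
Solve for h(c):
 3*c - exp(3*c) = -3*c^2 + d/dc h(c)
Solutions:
 h(c) = C1 + c^3 + 3*c^2/2 - exp(3*c)/3


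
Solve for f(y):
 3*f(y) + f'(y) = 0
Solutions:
 f(y) = C1*exp(-3*y)


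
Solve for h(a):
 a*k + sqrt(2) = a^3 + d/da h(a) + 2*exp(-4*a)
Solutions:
 h(a) = C1 - a^4/4 + a^2*k/2 + sqrt(2)*a + exp(-4*a)/2


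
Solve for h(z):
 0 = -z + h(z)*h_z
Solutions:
 h(z) = -sqrt(C1 + z^2)
 h(z) = sqrt(C1 + z^2)


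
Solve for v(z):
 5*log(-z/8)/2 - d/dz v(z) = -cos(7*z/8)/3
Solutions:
 v(z) = C1 + 5*z*log(-z)/2 - 15*z*log(2)/2 - 5*z/2 + 8*sin(7*z/8)/21


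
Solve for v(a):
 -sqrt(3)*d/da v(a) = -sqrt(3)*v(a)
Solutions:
 v(a) = C1*exp(a)


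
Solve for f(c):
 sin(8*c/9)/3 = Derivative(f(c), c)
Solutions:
 f(c) = C1 - 3*cos(8*c/9)/8


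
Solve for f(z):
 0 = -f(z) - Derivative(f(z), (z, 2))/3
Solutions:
 f(z) = C1*sin(sqrt(3)*z) + C2*cos(sqrt(3)*z)


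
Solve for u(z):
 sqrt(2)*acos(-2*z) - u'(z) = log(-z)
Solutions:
 u(z) = C1 - z*log(-z) + z + sqrt(2)*(z*acos(-2*z) + sqrt(1 - 4*z^2)/2)


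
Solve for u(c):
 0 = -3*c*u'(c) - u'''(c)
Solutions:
 u(c) = C1 + Integral(C2*airyai(-3^(1/3)*c) + C3*airybi(-3^(1/3)*c), c)


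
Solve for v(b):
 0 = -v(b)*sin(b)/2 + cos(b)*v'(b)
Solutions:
 v(b) = C1/sqrt(cos(b))


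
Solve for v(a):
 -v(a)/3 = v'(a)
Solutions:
 v(a) = C1*exp(-a/3)


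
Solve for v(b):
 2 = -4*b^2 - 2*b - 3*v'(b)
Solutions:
 v(b) = C1 - 4*b^3/9 - b^2/3 - 2*b/3


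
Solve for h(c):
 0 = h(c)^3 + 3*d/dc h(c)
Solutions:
 h(c) = -sqrt(6)*sqrt(-1/(C1 - c))/2
 h(c) = sqrt(6)*sqrt(-1/(C1 - c))/2


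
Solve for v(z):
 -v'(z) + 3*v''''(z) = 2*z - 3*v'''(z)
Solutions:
 v(z) = C1 + C2*exp(-z*(2*2^(1/3)/(3*sqrt(5) + 7)^(1/3) + 2^(2/3)*(3*sqrt(5) + 7)^(1/3) + 4)/12)*sin(2^(1/3)*sqrt(3)*z*(-2^(1/3)*(3*sqrt(5) + 7)^(1/3) + 2/(3*sqrt(5) + 7)^(1/3))/12) + C3*exp(-z*(2*2^(1/3)/(3*sqrt(5) + 7)^(1/3) + 2^(2/3)*(3*sqrt(5) + 7)^(1/3) + 4)/12)*cos(2^(1/3)*sqrt(3)*z*(-2^(1/3)*(3*sqrt(5) + 7)^(1/3) + 2/(3*sqrt(5) + 7)^(1/3))/12) + C4*exp(z*(-2 + 2*2^(1/3)/(3*sqrt(5) + 7)^(1/3) + 2^(2/3)*(3*sqrt(5) + 7)^(1/3))/6) - z^2


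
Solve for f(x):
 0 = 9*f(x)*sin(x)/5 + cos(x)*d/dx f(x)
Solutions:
 f(x) = C1*cos(x)^(9/5)


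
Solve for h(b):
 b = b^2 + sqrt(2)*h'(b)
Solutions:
 h(b) = C1 - sqrt(2)*b^3/6 + sqrt(2)*b^2/4


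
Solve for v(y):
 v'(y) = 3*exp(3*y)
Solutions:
 v(y) = C1 + exp(3*y)


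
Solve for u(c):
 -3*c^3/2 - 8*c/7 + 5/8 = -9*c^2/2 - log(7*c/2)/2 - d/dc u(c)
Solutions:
 u(c) = C1 + 3*c^4/8 - 3*c^3/2 + 4*c^2/7 - c*log(c)/2 - c*log(7)/2 - c/8 + c*log(2)/2


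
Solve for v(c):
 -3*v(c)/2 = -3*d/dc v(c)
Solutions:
 v(c) = C1*exp(c/2)


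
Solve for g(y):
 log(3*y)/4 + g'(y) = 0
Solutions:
 g(y) = C1 - y*log(y)/4 - y*log(3)/4 + y/4


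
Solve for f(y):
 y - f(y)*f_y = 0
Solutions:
 f(y) = -sqrt(C1 + y^2)
 f(y) = sqrt(C1 + y^2)


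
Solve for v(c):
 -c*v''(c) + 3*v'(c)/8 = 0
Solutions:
 v(c) = C1 + C2*c^(11/8)


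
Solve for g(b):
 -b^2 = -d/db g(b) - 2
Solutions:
 g(b) = C1 + b^3/3 - 2*b


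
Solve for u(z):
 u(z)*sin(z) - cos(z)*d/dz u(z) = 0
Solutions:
 u(z) = C1/cos(z)


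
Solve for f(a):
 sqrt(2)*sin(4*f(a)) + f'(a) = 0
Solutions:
 f(a) = -acos((-C1 - exp(8*sqrt(2)*a))/(C1 - exp(8*sqrt(2)*a)))/4 + pi/2
 f(a) = acos((-C1 - exp(8*sqrt(2)*a))/(C1 - exp(8*sqrt(2)*a)))/4


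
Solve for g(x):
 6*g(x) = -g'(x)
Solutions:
 g(x) = C1*exp(-6*x)


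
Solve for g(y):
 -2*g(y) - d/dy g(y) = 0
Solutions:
 g(y) = C1*exp(-2*y)


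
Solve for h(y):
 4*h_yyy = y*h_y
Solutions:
 h(y) = C1 + Integral(C2*airyai(2^(1/3)*y/2) + C3*airybi(2^(1/3)*y/2), y)


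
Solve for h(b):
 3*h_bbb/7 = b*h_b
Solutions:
 h(b) = C1 + Integral(C2*airyai(3^(2/3)*7^(1/3)*b/3) + C3*airybi(3^(2/3)*7^(1/3)*b/3), b)


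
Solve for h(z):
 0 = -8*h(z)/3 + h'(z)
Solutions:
 h(z) = C1*exp(8*z/3)


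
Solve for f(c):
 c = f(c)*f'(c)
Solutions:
 f(c) = -sqrt(C1 + c^2)
 f(c) = sqrt(C1 + c^2)


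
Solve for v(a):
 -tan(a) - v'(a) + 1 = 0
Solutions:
 v(a) = C1 + a + log(cos(a))


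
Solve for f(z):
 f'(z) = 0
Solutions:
 f(z) = C1


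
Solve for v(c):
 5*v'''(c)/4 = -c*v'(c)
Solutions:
 v(c) = C1 + Integral(C2*airyai(-10^(2/3)*c/5) + C3*airybi(-10^(2/3)*c/5), c)


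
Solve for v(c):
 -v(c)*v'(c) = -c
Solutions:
 v(c) = -sqrt(C1 + c^2)
 v(c) = sqrt(C1 + c^2)


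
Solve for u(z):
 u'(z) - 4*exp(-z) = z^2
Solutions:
 u(z) = C1 + z^3/3 - 4*exp(-z)


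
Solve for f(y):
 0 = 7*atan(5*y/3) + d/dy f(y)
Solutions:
 f(y) = C1 - 7*y*atan(5*y/3) + 21*log(25*y^2 + 9)/10


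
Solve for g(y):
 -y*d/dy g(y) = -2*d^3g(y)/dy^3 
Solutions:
 g(y) = C1 + Integral(C2*airyai(2^(2/3)*y/2) + C3*airybi(2^(2/3)*y/2), y)


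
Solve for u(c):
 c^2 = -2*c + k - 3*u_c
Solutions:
 u(c) = C1 - c^3/9 - c^2/3 + c*k/3


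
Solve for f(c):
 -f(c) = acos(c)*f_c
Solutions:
 f(c) = C1*exp(-Integral(1/acos(c), c))


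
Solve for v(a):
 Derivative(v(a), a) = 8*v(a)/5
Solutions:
 v(a) = C1*exp(8*a/5)


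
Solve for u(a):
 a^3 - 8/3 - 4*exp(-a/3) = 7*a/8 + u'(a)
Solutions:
 u(a) = C1 + a^4/4 - 7*a^2/16 - 8*a/3 + 12*exp(-a/3)


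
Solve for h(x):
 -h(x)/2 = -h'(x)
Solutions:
 h(x) = C1*exp(x/2)


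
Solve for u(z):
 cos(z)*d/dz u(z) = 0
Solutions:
 u(z) = C1


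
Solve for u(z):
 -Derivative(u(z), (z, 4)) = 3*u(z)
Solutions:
 u(z) = (C1*sin(sqrt(2)*3^(1/4)*z/2) + C2*cos(sqrt(2)*3^(1/4)*z/2))*exp(-sqrt(2)*3^(1/4)*z/2) + (C3*sin(sqrt(2)*3^(1/4)*z/2) + C4*cos(sqrt(2)*3^(1/4)*z/2))*exp(sqrt(2)*3^(1/4)*z/2)


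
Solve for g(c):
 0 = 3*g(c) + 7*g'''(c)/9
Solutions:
 g(c) = C3*exp(-3*7^(2/3)*c/7) + (C1*sin(3*sqrt(3)*7^(2/3)*c/14) + C2*cos(3*sqrt(3)*7^(2/3)*c/14))*exp(3*7^(2/3)*c/14)


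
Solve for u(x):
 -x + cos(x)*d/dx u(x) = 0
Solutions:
 u(x) = C1 + Integral(x/cos(x), x)


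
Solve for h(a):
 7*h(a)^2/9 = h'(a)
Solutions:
 h(a) = -9/(C1 + 7*a)


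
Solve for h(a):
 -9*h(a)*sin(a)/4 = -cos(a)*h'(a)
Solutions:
 h(a) = C1/cos(a)^(9/4)


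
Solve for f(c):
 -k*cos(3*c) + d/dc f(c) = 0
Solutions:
 f(c) = C1 + k*sin(3*c)/3


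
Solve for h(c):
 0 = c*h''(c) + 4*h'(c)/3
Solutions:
 h(c) = C1 + C2/c^(1/3)


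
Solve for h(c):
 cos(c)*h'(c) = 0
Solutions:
 h(c) = C1


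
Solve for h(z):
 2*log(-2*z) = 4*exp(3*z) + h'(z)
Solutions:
 h(z) = C1 + 2*z*log(-z) + 2*z*(-1 + log(2)) - 4*exp(3*z)/3


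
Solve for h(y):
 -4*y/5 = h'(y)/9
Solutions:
 h(y) = C1 - 18*y^2/5


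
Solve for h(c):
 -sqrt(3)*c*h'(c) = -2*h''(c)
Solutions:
 h(c) = C1 + C2*erfi(3^(1/4)*c/2)


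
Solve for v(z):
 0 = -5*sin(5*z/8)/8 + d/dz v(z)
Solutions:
 v(z) = C1 - cos(5*z/8)


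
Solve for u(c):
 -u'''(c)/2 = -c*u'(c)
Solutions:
 u(c) = C1 + Integral(C2*airyai(2^(1/3)*c) + C3*airybi(2^(1/3)*c), c)


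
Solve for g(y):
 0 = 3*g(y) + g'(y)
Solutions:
 g(y) = C1*exp(-3*y)


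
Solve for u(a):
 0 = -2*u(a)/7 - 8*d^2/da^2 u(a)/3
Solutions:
 u(a) = C1*sin(sqrt(21)*a/14) + C2*cos(sqrt(21)*a/14)


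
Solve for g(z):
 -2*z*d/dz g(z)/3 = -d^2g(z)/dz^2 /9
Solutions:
 g(z) = C1 + C2*erfi(sqrt(3)*z)


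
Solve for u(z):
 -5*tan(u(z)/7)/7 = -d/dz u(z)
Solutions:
 u(z) = -7*asin(C1*exp(5*z/49)) + 7*pi
 u(z) = 7*asin(C1*exp(5*z/49))


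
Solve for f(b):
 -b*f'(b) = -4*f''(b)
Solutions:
 f(b) = C1 + C2*erfi(sqrt(2)*b/4)


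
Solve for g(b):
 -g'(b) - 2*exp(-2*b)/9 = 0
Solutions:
 g(b) = C1 + exp(-2*b)/9


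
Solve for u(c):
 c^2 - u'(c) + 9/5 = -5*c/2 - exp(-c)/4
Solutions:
 u(c) = C1 + c^3/3 + 5*c^2/4 + 9*c/5 - exp(-c)/4


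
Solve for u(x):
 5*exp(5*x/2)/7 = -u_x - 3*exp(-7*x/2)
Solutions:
 u(x) = C1 - 2*exp(5*x/2)/7 + 6*exp(-7*x/2)/7


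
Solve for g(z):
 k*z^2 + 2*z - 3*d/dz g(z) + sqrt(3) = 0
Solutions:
 g(z) = C1 + k*z^3/9 + z^2/3 + sqrt(3)*z/3


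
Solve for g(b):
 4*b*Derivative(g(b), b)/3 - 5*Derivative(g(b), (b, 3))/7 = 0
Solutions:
 g(b) = C1 + Integral(C2*airyai(15^(2/3)*28^(1/3)*b/15) + C3*airybi(15^(2/3)*28^(1/3)*b/15), b)


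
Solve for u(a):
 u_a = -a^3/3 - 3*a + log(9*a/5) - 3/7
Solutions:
 u(a) = C1 - a^4/12 - 3*a^2/2 + a*log(a) - 10*a/7 + a*log(9/5)


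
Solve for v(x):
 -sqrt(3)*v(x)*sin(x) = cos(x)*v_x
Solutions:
 v(x) = C1*cos(x)^(sqrt(3))


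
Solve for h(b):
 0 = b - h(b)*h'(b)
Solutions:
 h(b) = -sqrt(C1 + b^2)
 h(b) = sqrt(C1 + b^2)


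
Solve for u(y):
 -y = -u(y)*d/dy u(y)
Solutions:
 u(y) = -sqrt(C1 + y^2)
 u(y) = sqrt(C1 + y^2)


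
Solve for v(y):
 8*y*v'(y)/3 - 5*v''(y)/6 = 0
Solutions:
 v(y) = C1 + C2*erfi(2*sqrt(10)*y/5)


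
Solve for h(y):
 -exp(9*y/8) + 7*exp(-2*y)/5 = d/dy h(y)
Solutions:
 h(y) = C1 - 8*exp(9*y/8)/9 - 7*exp(-2*y)/10


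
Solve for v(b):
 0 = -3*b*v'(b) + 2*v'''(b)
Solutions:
 v(b) = C1 + Integral(C2*airyai(2^(2/3)*3^(1/3)*b/2) + C3*airybi(2^(2/3)*3^(1/3)*b/2), b)


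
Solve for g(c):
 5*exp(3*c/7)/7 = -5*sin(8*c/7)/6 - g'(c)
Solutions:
 g(c) = C1 - 5*exp(3*c/7)/3 + 35*cos(8*c/7)/48


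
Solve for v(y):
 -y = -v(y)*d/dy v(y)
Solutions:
 v(y) = -sqrt(C1 + y^2)
 v(y) = sqrt(C1 + y^2)


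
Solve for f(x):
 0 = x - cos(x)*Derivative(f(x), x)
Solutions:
 f(x) = C1 + Integral(x/cos(x), x)


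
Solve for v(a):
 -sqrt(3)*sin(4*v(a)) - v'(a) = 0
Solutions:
 v(a) = -acos((-C1 - exp(8*sqrt(3)*a))/(C1 - exp(8*sqrt(3)*a)))/4 + pi/2
 v(a) = acos((-C1 - exp(8*sqrt(3)*a))/(C1 - exp(8*sqrt(3)*a)))/4


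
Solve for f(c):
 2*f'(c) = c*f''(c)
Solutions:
 f(c) = C1 + C2*c^3


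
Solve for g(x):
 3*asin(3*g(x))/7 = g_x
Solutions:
 Integral(1/asin(3*_y), (_y, g(x))) = C1 + 3*x/7


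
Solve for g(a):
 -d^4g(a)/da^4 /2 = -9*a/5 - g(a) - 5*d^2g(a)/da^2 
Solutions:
 g(a) = C1*exp(-a*sqrt(5 + 3*sqrt(3))) + C2*exp(a*sqrt(5 + 3*sqrt(3))) + C3*sin(a*sqrt(-5 + 3*sqrt(3))) + C4*cos(a*sqrt(-5 + 3*sqrt(3))) - 9*a/5


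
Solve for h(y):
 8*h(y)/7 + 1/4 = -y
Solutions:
 h(y) = -7*y/8 - 7/32


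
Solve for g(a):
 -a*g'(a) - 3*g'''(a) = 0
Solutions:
 g(a) = C1 + Integral(C2*airyai(-3^(2/3)*a/3) + C3*airybi(-3^(2/3)*a/3), a)


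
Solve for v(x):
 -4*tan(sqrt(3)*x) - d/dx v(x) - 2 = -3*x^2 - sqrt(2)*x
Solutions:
 v(x) = C1 + x^3 + sqrt(2)*x^2/2 - 2*x + 4*sqrt(3)*log(cos(sqrt(3)*x))/3


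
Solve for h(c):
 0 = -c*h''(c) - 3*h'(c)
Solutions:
 h(c) = C1 + C2/c^2


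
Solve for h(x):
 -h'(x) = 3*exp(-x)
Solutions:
 h(x) = C1 + 3*exp(-x)


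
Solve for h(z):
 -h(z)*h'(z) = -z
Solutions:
 h(z) = -sqrt(C1 + z^2)
 h(z) = sqrt(C1 + z^2)


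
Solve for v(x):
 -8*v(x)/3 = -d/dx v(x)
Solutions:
 v(x) = C1*exp(8*x/3)


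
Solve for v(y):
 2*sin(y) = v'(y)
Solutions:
 v(y) = C1 - 2*cos(y)


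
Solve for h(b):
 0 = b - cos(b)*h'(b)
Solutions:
 h(b) = C1 + Integral(b/cos(b), b)


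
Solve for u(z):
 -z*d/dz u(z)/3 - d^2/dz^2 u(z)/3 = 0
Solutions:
 u(z) = C1 + C2*erf(sqrt(2)*z/2)


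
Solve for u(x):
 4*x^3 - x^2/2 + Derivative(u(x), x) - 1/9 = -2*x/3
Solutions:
 u(x) = C1 - x^4 + x^3/6 - x^2/3 + x/9


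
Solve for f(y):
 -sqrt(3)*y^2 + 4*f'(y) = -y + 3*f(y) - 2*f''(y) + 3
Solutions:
 f(y) = C1*exp(-y*(1 + sqrt(10)/2)) + C2*exp(y*(-1 + sqrt(10)/2)) - sqrt(3)*y^2/3 - 8*sqrt(3)*y/9 + y/3 - 44*sqrt(3)/27 - 5/9


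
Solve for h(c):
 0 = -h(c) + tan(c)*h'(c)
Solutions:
 h(c) = C1*sin(c)


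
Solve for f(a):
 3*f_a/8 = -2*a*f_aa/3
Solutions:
 f(a) = C1 + C2*a^(7/16)


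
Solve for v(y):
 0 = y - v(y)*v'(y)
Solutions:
 v(y) = -sqrt(C1 + y^2)
 v(y) = sqrt(C1 + y^2)


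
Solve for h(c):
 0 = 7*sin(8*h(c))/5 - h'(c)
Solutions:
 -7*c/5 + log(cos(8*h(c)) - 1)/16 - log(cos(8*h(c)) + 1)/16 = C1


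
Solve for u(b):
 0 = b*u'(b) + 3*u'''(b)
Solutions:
 u(b) = C1 + Integral(C2*airyai(-3^(2/3)*b/3) + C3*airybi(-3^(2/3)*b/3), b)


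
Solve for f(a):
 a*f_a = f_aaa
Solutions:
 f(a) = C1 + Integral(C2*airyai(a) + C3*airybi(a), a)


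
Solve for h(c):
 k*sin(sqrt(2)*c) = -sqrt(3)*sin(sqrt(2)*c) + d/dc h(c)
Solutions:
 h(c) = C1 - sqrt(2)*k*cos(sqrt(2)*c)/2 - sqrt(6)*cos(sqrt(2)*c)/2


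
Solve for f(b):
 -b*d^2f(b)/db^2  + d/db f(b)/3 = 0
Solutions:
 f(b) = C1 + C2*b^(4/3)


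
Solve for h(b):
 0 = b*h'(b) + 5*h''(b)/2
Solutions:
 h(b) = C1 + C2*erf(sqrt(5)*b/5)


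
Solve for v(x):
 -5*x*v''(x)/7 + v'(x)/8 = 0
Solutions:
 v(x) = C1 + C2*x^(47/40)


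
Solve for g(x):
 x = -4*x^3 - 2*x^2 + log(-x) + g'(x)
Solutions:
 g(x) = C1 + x^4 + 2*x^3/3 + x^2/2 - x*log(-x) + x


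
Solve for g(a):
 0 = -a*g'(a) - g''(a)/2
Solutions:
 g(a) = C1 + C2*erf(a)


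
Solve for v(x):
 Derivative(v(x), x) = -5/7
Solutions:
 v(x) = C1 - 5*x/7


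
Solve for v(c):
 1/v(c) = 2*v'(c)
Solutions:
 v(c) = -sqrt(C1 + c)
 v(c) = sqrt(C1 + c)


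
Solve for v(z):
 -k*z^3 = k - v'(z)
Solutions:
 v(z) = C1 + k*z^4/4 + k*z


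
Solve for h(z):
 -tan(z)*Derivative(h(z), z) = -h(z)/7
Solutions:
 h(z) = C1*sin(z)^(1/7)


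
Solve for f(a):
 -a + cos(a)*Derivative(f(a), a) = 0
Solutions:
 f(a) = C1 + Integral(a/cos(a), a)


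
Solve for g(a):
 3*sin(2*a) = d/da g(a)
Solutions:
 g(a) = C1 - 3*cos(2*a)/2


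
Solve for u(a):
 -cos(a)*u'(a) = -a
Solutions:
 u(a) = C1 + Integral(a/cos(a), a)


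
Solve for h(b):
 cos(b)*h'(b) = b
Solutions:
 h(b) = C1 + Integral(b/cos(b), b)


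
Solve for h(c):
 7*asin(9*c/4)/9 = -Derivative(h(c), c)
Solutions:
 h(c) = C1 - 7*c*asin(9*c/4)/9 - 7*sqrt(16 - 81*c^2)/81


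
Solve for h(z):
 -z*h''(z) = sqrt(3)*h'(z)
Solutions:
 h(z) = C1 + C2*z^(1 - sqrt(3))


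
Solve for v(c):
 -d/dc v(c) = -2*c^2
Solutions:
 v(c) = C1 + 2*c^3/3


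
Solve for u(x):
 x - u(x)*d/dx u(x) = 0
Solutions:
 u(x) = -sqrt(C1 + x^2)
 u(x) = sqrt(C1 + x^2)


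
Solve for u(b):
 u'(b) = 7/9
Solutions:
 u(b) = C1 + 7*b/9


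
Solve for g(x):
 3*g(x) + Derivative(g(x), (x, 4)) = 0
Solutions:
 g(x) = (C1*sin(sqrt(2)*3^(1/4)*x/2) + C2*cos(sqrt(2)*3^(1/4)*x/2))*exp(-sqrt(2)*3^(1/4)*x/2) + (C3*sin(sqrt(2)*3^(1/4)*x/2) + C4*cos(sqrt(2)*3^(1/4)*x/2))*exp(sqrt(2)*3^(1/4)*x/2)


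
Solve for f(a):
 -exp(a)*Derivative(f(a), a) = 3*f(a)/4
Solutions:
 f(a) = C1*exp(3*exp(-a)/4)


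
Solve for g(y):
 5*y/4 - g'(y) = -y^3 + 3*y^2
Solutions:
 g(y) = C1 + y^4/4 - y^3 + 5*y^2/8


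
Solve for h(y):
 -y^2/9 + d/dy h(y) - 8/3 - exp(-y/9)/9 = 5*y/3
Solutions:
 h(y) = C1 + y^3/27 + 5*y^2/6 + 8*y/3 - 1/exp(y)^(1/9)


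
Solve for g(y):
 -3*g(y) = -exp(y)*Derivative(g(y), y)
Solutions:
 g(y) = C1*exp(-3*exp(-y))


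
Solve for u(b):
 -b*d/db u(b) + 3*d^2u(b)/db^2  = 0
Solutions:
 u(b) = C1 + C2*erfi(sqrt(6)*b/6)


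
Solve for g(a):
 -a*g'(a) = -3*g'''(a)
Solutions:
 g(a) = C1 + Integral(C2*airyai(3^(2/3)*a/3) + C3*airybi(3^(2/3)*a/3), a)


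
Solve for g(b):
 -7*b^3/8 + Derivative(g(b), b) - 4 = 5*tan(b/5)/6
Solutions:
 g(b) = C1 + 7*b^4/32 + 4*b - 25*log(cos(b/5))/6


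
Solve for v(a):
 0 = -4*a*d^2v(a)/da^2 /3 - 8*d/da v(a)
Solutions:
 v(a) = C1 + C2/a^5


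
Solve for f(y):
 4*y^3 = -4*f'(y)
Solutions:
 f(y) = C1 - y^4/4


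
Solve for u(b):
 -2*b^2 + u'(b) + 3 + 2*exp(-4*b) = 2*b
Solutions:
 u(b) = C1 + 2*b^3/3 + b^2 - 3*b + exp(-4*b)/2


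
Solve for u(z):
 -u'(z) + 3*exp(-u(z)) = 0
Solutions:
 u(z) = log(C1 + 3*z)


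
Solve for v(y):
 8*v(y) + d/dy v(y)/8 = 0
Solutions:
 v(y) = C1*exp(-64*y)


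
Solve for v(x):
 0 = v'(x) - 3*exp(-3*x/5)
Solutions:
 v(x) = C1 - 5*exp(-3*x/5)


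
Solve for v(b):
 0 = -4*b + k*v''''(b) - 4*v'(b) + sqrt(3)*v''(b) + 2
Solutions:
 v(b) = C1 + C2*exp(b*(-3^(2/3)*(sqrt((36 + sqrt(3)/k)/k^2) - 6/k)^(1/3) + 3^(5/6)/(k*(sqrt((36 + sqrt(3)/k)/k^2) - 6/k)^(1/3)))/3) + C3*exp(b*(3^(2/3)*(sqrt((36 + sqrt(3)/k)/k^2) - 6/k)^(1/3)/6 - 3^(1/6)*I*(sqrt((36 + sqrt(3)/k)/k^2) - 6/k)^(1/3)/2 + 2*sqrt(3)/(k*(-3^(2/3) + 3*3^(1/6)*I)*(sqrt((36 + sqrt(3)/k)/k^2) - 6/k)^(1/3)))) + C4*exp(b*(3^(2/3)*(sqrt((36 + sqrt(3)/k)/k^2) - 6/k)^(1/3)/6 + 3^(1/6)*I*(sqrt((36 + sqrt(3)/k)/k^2) - 6/k)^(1/3)/2 - 2*sqrt(3)/(k*(3^(2/3) + 3*3^(1/6)*I)*(sqrt((36 + sqrt(3)/k)/k^2) - 6/k)^(1/3)))) - b^2/2 - sqrt(3)*b/4 + b/2


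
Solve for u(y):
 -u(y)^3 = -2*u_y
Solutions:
 u(y) = -sqrt(-1/(C1 + y))
 u(y) = sqrt(-1/(C1 + y))


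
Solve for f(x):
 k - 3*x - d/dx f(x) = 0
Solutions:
 f(x) = C1 + k*x - 3*x^2/2


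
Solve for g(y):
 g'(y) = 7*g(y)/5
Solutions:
 g(y) = C1*exp(7*y/5)


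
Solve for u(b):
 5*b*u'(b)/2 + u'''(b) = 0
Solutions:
 u(b) = C1 + Integral(C2*airyai(-2^(2/3)*5^(1/3)*b/2) + C3*airybi(-2^(2/3)*5^(1/3)*b/2), b)


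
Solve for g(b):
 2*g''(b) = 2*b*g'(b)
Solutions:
 g(b) = C1 + C2*erfi(sqrt(2)*b/2)


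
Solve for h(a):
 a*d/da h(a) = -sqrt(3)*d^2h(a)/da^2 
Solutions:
 h(a) = C1 + C2*erf(sqrt(2)*3^(3/4)*a/6)


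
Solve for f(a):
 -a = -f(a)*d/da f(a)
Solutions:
 f(a) = -sqrt(C1 + a^2)
 f(a) = sqrt(C1 + a^2)


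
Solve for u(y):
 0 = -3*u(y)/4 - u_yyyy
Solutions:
 u(y) = (C1*sin(3^(1/4)*y/2) + C2*cos(3^(1/4)*y/2))*exp(-3^(1/4)*y/2) + (C3*sin(3^(1/4)*y/2) + C4*cos(3^(1/4)*y/2))*exp(3^(1/4)*y/2)


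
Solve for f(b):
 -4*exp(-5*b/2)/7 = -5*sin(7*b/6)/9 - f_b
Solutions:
 f(b) = C1 + 10*cos(7*b/6)/21 - 8*exp(-5*b/2)/35


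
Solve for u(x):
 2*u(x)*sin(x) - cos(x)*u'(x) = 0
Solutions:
 u(x) = C1/cos(x)^2


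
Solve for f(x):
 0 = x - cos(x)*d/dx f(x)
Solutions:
 f(x) = C1 + Integral(x/cos(x), x)


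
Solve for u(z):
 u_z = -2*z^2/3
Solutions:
 u(z) = C1 - 2*z^3/9


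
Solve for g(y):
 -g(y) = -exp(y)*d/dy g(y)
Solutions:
 g(y) = C1*exp(-exp(-y))


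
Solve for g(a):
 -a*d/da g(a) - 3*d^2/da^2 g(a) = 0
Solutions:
 g(a) = C1 + C2*erf(sqrt(6)*a/6)


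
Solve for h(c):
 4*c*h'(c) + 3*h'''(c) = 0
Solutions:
 h(c) = C1 + Integral(C2*airyai(-6^(2/3)*c/3) + C3*airybi(-6^(2/3)*c/3), c)


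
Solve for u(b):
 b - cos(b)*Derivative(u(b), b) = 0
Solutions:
 u(b) = C1 + Integral(b/cos(b), b)


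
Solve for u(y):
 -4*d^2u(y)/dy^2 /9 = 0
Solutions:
 u(y) = C1 + C2*y


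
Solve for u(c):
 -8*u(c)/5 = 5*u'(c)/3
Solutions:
 u(c) = C1*exp(-24*c/25)


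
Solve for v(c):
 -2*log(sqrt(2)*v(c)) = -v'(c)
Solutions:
 -Integral(1/(2*log(_y) + log(2)), (_y, v(c))) = C1 - c


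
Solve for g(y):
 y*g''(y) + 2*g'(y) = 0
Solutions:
 g(y) = C1 + C2/y


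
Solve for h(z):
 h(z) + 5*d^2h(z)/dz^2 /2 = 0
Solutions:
 h(z) = C1*sin(sqrt(10)*z/5) + C2*cos(sqrt(10)*z/5)


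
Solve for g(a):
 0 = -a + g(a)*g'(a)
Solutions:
 g(a) = -sqrt(C1 + a^2)
 g(a) = sqrt(C1 + a^2)
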